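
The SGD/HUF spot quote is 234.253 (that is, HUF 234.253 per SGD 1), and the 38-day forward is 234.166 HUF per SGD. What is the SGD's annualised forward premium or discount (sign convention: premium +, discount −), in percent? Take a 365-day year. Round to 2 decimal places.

-0.36%

T = 38/365 years.
(F − S)/S = (234.166 − 234.253)/234.253 = -0.0003714.
Annualise by dividing by T: -0.0003714 / (38/365) = -0.003567 → -0.36%.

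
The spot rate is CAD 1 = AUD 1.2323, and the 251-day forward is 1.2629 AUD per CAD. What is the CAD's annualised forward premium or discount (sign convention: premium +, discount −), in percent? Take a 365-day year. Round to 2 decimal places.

T = 251/365 years.
(F − S)/S = (1.2629 − 1.2323)/1.2323 = 0.0248316.
Annualise by dividing by T: 0.0248316 / (251/365) = 0.036110 → 3.61%.

+3.61%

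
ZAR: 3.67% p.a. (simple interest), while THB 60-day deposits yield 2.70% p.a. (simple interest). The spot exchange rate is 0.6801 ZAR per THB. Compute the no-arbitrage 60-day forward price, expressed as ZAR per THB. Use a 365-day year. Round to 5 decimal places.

0.68118

T = 60/365 years.
ZAR growth factor: 1 + 0.0367×60/365 = 1.0060329.
THB accumulates by 1 + 0.0270×60/365 = 1.0044384.
So F = 0.6801 × 1.0060329 / 1.0044384 = 0.6811796 (ZAR/THB).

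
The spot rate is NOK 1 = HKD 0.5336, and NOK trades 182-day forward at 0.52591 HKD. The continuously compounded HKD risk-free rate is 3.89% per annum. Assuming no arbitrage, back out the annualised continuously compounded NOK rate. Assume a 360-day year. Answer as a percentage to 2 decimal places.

T = 182/360 years.
CIP gives F = S · g_HKD/g_NOK, so g_HKD/g_NOK = 0.52591/0.5336 = 0.9855885.
HKD growth factor: e^(0.0389×182/360) = 1.0198608.
That pins the NOK growth at 1.0347734.
r = ln(1.0347734)/(182/360) = 0.067614 → 6.76%.

6.76%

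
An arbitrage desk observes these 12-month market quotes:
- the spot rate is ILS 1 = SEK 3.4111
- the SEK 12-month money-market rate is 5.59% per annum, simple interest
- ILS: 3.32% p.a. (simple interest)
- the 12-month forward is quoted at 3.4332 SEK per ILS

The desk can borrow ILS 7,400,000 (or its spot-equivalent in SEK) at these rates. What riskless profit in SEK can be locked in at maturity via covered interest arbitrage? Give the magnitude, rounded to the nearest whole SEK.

T = 1 year.
Invest the ILS and cover forward: 7,400,000 × 1.033200 × 3.4332 = SEK 26,249,148.58.
Convert at spot and invest in SEK: 7,400,000 × 3.4111 × 1.055900 = SEK 26,653,175.63.
The quoted forward undervalues ILS, so borrow ILS, convert to SEK at spot, deposit the SEK at 5.59%, and buy ILS forward at 3.4332 to cover the loan.
Arbitrage profit = |26,249,148.58 − 26,653,175.63| = SEK 404,027.

SEK 404,027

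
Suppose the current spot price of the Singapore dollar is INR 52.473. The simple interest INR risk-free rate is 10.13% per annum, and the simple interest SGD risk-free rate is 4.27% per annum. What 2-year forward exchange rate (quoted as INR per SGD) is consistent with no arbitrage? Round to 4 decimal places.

58.1390

T = 2 years.
INR growth factor: 1 + 0.1013×2 = 1.202600.
SGD accumulates by 1 + 0.0427×2 = 1.085400.
So F = 52.473 × 1.202600 / 1.085400 = 58.138962 (INR/SGD).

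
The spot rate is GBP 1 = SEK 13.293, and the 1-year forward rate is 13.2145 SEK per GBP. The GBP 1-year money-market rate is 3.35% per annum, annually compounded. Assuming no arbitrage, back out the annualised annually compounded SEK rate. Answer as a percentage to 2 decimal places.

T = 1 year.
CIP gives F = S · g_SEK/g_GBP, so g_SEK/g_GBP = 13.2145/13.293 = 0.9940946.
The GBP side grows by (1 + 0.0335)^1 = 1.033500.
Hence g_SEK = 1.0273968.
Annualise: 1.0273968^(1/1) − 1 = 0.027397 = 2.74%.

2.74%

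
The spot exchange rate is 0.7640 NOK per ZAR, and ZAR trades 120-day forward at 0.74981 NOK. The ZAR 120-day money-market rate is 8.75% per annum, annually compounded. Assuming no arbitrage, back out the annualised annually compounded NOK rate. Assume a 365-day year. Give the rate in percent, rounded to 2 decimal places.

2.72%

T = 120/365 years.
By CIP, F/S equals the NOK-to-ZAR growth ratio: 0.74981/0.764 = 0.9814267.
ZAR growth factor: (1 + 0.0875)^(120/365) = 1.0279613.
So the NOK growth factor = 1.0088687.
r = 1.0088687^(365/120) − 1 = 0.027221 → 2.72%.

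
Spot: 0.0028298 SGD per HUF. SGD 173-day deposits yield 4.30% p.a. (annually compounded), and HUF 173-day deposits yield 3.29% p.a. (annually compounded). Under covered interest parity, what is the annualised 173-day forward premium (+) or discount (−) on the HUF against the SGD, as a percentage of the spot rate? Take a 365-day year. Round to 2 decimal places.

+0.98%

T = 173/365 years.
No-arbitrage forward: 0.0028298 × 1.0201552 / 1.015461 = 0.0028428814 SGD/HUF.
(F − S)/S ÷ T = (0.0028428814 − 0.0028298)/0.0028298/(173/365) = 0.009753 → 0.98%.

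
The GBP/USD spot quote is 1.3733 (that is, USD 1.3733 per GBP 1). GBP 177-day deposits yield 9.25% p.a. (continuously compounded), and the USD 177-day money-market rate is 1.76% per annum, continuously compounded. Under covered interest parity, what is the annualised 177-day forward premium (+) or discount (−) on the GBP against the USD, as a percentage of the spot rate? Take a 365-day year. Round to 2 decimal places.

-7.36%

T = 177/365 years.
CIP forward (USD per GBP) = 1.3733 × 1.0085713/1.0458774 = 1.3243148.
Annualised premium = (F − S)/S × (1/T) = (1.3243148 − 1.3733)/1.3733 ÷ (177/365) = -7.36%.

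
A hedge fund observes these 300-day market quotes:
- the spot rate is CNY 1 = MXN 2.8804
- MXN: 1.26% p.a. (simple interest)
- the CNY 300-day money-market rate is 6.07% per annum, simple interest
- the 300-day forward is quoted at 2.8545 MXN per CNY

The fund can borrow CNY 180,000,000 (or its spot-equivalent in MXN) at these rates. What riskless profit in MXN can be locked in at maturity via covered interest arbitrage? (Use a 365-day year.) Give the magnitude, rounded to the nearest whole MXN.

T = 300/365 years.
Route A — deposit CNY, sell forward: 180,000,000 × 1.04989041096 × 2.8545 = MXN 539,444,192.06.
Route B — convert at spot, deposit MXN: 180,000,000 × 2.8804 × 1.01035616438 = MXN 523,841,381.26.
The quoted forward overvalues CNY, so borrow MXN, buy CNY at spot, deposit the CNY at 6.07%, and sell the proceeds forward at 2.8545.
Profit = 539,444,192.06 − 523,841,381.26 = MXN 15,602,811.

MXN 15,602,811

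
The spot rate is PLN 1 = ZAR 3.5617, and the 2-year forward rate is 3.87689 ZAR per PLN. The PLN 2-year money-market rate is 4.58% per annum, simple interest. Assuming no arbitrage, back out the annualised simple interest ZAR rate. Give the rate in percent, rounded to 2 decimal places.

9.41%

T = 2 years.
By CIP, F/S equals the ZAR-to-PLN growth ratio: 3.87689/3.5617 = 1.0884943.
PLN growth factor: 1 + 0.0458×2 = 1.091600.
So the ZAR growth factor = 1.1882004.
(1.1882004 − 1)/T = 0.094100, i.e. 9.41%.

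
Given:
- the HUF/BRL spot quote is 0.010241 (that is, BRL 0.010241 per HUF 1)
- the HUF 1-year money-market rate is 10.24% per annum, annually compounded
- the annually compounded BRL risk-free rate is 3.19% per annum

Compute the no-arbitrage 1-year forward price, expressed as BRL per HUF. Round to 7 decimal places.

0.0095861

T = 1 year.
Growth of 1 BRL over T: (1 + 0.0319)^1 = 1.031900.
Growth of 1 HUF over T: (1 + 0.1024)^1 = 1.102400.
CIP: F = S · (grow BRL)/(grow HUF) = 0.010241 × 1.031900/1.102400 = 0.009586074 BRL per HUF.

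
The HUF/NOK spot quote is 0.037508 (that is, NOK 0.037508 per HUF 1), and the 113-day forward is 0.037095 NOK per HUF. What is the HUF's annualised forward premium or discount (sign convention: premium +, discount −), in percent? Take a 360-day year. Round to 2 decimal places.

-3.51%

T = 113/360 years.
(F − S)/S = (0.037095 − 0.037508)/0.037508 = -0.0110110.
×(1/T) gives -3.51% p.a.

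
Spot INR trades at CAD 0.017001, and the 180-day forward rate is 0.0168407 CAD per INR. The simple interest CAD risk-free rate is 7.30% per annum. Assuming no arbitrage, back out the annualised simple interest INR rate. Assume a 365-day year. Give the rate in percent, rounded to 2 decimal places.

T = 180/365 years.
By CIP, F/S equals the CAD-to-INR growth ratio: 0.0168407/0.017001 = 0.9905711.
CAD growth factor: 1 + 0.0730×180/365 = 1.036000.
So the INR growth factor = 1.0458613.
r = (1.0458613 − 1)/(180/365) = 0.092997 → 9.30%.

9.30%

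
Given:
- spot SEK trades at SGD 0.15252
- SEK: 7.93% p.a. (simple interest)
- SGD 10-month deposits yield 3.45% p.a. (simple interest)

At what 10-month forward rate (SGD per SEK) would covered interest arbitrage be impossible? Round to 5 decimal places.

0.14718

T = 10/12 years.
SGD accumulates by 1 + 0.0345×10/12 = 1.028750.
SEK growth factor: 1 + 0.0793×10/12 = 1.0660833.
Forward (SGD per SEK) = 0.15252 × 1.028750 / 1.0660833 = 0.1471789.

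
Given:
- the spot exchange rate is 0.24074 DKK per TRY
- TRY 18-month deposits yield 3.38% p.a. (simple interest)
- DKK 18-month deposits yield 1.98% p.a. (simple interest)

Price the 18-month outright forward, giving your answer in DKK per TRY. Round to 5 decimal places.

T = 18/12 years.
Growth of 1 DKK over T: 1 + 0.0198×18/12 = 1.029700.
Growth of 1 TRY over T: 1 + 0.0338×18/12 = 1.050700.
Forward (DKK per TRY) = 0.24074 × 1.029700 / 1.050700 = 0.2359284.

0.23593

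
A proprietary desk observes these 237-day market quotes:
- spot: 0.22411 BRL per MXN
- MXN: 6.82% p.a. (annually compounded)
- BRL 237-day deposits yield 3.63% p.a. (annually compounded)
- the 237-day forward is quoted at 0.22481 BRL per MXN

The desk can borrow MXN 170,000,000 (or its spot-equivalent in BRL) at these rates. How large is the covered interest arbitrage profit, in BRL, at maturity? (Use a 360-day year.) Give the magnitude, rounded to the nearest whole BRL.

BRL 910,598

T = 237/360 years.
Keep in MXN, deliver into the forward: 170,000,000·1.0443905759·0.22481 = BRL 39,914,205.71.
Swap to BRL now, deposit: 170,000,000·0.22411·1.0237516615 = BRL 39,003,607.43.
The quoted forward overvalues MXN, so borrow BRL, buy MXN at spot, deposit the MXN at 6.82%, and sell the proceeds forward at 0.22481.
Profit = 39,914,205.71 − 39,003,607.43 = BRL 910,598.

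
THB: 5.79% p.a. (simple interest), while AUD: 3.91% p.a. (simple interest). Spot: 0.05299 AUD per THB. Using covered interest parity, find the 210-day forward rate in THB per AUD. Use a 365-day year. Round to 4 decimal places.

T = 210/365 years.
Growth of 1 AUD over T: 1 + 0.0391×210/365 = 1.02249589.
THB accumulates by 1 + 0.0579×210/365 = 1.03331233.
Forward (AUD per THB) = 0.05299 × 1.02249589 / 1.03331233 = 0.052435315.
Quoted the other way: 1/0.052435315 = 19.0711 THB per AUD.

19.0711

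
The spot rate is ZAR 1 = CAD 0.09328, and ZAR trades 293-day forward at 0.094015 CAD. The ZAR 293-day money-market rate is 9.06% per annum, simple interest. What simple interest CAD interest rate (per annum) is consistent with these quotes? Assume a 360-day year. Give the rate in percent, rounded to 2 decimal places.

T = 293/360 years.
By CIP, F/S equals the CAD-to-ZAR growth ratio: 0.094015/0.09328 = 1.0078795.
ZAR growth factor: 1 + 0.0906×293/360 = 1.0737383.
That pins the CAD growth at 1.0821988.
r = (1.0821988 − 1)/(293/360) = 0.100995 → 10.10%.

10.10%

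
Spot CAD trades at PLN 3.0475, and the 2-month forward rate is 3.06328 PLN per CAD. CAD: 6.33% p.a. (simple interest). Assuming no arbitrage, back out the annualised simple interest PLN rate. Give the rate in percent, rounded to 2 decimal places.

9.47%

T = 2/12 years.
CIP gives F = S · g_PLN/g_CAD, so g_PLN/g_CAD = 3.06328/3.0475 = 1.0051780.
The CAD side grows by 1 + 0.0633×2/12 = 1.010550.
That pins the PLN growth at 1.0157826.
(1.0157826 − 1)/T = 0.094696, i.e. 9.47%.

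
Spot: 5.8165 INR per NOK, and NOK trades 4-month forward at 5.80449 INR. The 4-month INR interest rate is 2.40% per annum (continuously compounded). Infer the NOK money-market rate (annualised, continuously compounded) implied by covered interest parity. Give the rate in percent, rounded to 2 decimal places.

3.02%

T = 4/12 years.
By CIP, F/S equals the INR-to-NOK growth ratio: 5.80449/5.8165 = 0.9979352.
The INR side grows by e^(0.0240×4/12) = 1.0080321.
So the NOK growth factor = 1.0101178.
Take logs: ln 1.0101178 / (4/12) = 0.030201, so 3.02%.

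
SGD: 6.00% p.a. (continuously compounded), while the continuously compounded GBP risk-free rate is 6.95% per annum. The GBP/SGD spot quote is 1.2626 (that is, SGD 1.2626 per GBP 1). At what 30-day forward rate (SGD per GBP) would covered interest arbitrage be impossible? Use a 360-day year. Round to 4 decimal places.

T = 30/360 years.
Growth of 1 SGD over T: e^(0.0600×30/360) = 1.0050125.
GBP accumulates by e^(0.0695×30/360) = 1.0058085.
CIP: F = S · (grow SGD)/(grow GBP) = 1.2626 × 1.0050125/1.0058085 = 1.261601 SGD per GBP.

1.2616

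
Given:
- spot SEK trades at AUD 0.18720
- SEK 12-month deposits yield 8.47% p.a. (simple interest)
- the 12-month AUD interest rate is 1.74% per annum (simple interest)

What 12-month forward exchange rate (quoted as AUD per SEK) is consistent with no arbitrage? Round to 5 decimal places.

T = 1 year.
AUD growth factor: 1 + 0.0174×1 = 1.017400.
SEK growth factor: 1 + 0.0847×1 = 1.084700.
So F = 0.1872 × 1.017400 / 1.084700 = 0.1755852 (AUD/SEK).

0.17559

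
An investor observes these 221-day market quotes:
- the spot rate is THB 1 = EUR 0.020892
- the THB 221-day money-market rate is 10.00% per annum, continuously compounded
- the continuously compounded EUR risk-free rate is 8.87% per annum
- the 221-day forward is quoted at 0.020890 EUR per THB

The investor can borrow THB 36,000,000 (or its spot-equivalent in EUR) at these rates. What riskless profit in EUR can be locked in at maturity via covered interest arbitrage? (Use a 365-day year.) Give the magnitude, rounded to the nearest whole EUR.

T = 221/365 years.
Route A — deposit THB, sell forward: 36,000,000 × 1.06241853 × 0.020890 = EUR 798,981.23.
Route B — convert at spot, deposit EUR: 36,000,000 × 0.020892 × 1.05517436 = EUR 793,609.30.
The quoted forward overvalues THB, so borrow EUR, buy THB at spot, deposit the THB at 10.00%, and sell the proceeds forward at 0.020890.
The gap between the two covered legs is EUR 5,372.

EUR 5,372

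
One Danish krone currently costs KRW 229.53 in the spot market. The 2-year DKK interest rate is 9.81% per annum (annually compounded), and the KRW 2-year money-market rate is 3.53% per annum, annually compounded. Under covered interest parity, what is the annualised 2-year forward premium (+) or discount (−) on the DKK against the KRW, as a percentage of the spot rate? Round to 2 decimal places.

T = 2 years.
CIP forward (KRW per DKK) = 229.53 × 1.0718461/1.2058236 = 204.02722.
(F − S)/S ÷ T = (204.02722 − 229.53)/229.53/2 = -0.055554 → -5.56%.

-5.56%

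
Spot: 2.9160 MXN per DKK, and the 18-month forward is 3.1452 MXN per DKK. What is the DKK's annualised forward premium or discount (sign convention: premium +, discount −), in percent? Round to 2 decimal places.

+5.24%

T = 18/12 years.
DKK trades forward at +7.86008% vs spot over the period.
×(1/T) gives 5.24% p.a.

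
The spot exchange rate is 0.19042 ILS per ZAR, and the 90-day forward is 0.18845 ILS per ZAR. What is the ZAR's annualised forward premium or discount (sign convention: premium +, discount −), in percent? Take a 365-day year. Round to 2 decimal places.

T = 90/365 years.
Period premium: (0.18845 − 0.19042)/0.19042 = -0.0103456.
×(1/T) gives -4.20% p.a.

-4.20%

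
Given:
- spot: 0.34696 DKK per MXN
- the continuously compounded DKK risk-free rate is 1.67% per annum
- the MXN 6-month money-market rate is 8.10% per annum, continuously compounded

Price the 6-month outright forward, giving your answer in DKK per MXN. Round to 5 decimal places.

0.33598

T = 6/12 years.
DKK growth factor: e^(0.0167×6/12) = 1.008385.
Growth of 1 MXN over T: e^(0.0810×6/12) = 1.0413313.
Forward (DKK per MXN) = 0.34696 × 1.008385 / 1.0413313 = 0.3359827.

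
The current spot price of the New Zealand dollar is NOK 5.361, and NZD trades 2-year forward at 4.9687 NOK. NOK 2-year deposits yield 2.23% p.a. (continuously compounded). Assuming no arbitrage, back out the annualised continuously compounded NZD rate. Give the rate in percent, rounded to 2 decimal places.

6.03%

T = 2 years.
F/S = 4.9687/5.361 = 0.9268234 = (growth of NOK) / (growth of NZD).
NOK growth factor: e^(0.0223×2) = 1.0456095.
Hence g_NZD = 1.1281648.
Take logs: ln 1.1281648 / 2 = 0.060296, so 6.03%.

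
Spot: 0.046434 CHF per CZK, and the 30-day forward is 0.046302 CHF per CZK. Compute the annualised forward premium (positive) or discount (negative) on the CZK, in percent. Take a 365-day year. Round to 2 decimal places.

T = 30/365 years.
CZK trades forward at -0.28427% vs spot over the period.
×(1/T) gives -3.46% p.a.

-3.46%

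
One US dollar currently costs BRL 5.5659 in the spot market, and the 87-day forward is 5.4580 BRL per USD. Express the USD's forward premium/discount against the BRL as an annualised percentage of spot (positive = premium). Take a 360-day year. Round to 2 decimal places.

-8.02%

T = 87/360 years.
(F − S)/S = (5.4580 − 5.5659)/5.5659 = -0.0193859.
Annualise by dividing by T: -0.0193859 / (87/360) = -0.080218 → -8.02%.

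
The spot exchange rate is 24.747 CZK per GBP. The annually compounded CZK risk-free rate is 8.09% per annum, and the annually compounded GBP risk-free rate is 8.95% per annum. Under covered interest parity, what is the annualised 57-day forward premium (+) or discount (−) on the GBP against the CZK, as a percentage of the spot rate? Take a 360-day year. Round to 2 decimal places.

-0.79%

T = 57/360 years.
CIP forward (CZK per GBP) = 24.747 × 1.0123936/1.0136647 = 24.715968.
Annualised premium = (F − S)/S × (1/T) = (24.715968 − 24.747)/24.747 ÷ (57/360) = -0.79%.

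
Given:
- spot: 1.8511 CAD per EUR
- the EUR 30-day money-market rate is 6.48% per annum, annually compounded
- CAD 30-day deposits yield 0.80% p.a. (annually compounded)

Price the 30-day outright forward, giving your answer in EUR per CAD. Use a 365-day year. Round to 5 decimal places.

0.54266

T = 30/365 years.
Growth of 1 CAD over T: (1 + 0.0080)^(30/365) = 1.0006551.
Growth of 1 EUR over T: (1 + 0.0648)^(30/365) = 1.0051739.
CIP: F = S · (grow CAD)/(grow EUR) = 1.8511 × 1.0006551/1.0051739 = 1.842778 CAD per EUR.
Quoted the other way: 1/1.842778 = 0.54266 EUR per CAD.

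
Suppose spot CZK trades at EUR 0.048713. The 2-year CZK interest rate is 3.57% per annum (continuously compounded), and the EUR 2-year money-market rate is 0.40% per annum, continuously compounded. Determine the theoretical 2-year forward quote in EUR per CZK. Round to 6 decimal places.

0.045720

T = 2 years.
EUR accumulates by e^(0.0040×2) = 1.0080321.
CZK accumulates by e^(0.0357×2) = 1.0740107.
CIP: F = S · (grow EUR)/(grow CZK) = 0.048713 × 1.0080321/1.0740107 = 0.04572046 EUR per CZK.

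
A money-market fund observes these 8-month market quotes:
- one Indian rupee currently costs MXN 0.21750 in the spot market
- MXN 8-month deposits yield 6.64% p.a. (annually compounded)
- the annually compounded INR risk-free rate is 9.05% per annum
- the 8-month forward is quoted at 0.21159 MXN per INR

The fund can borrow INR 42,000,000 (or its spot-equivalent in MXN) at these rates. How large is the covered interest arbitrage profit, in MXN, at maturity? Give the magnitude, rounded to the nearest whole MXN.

MXN 119,857

T = 8/12 years.
Invest the INR and cover forward: 42,000,000 × 1.059458086 × 0.21159 = MXN 9,415,170.93.
Convert at spot and invest in MXN: 42,000,000 × 0.21750 × 1.043790703 = MXN 9,535,028.07.
The quoted forward undervalues INR, so borrow INR, convert to MXN at spot, deposit the MXN at 6.64%, and buy INR forward at 0.21159 to cover the loan.
The gap between the two covered legs is MXN 119,857.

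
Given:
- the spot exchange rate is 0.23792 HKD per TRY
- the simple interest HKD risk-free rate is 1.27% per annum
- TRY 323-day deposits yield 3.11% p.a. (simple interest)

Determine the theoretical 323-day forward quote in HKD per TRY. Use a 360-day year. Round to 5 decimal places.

0.23410

T = 323/360 years.
Growth of 1 HKD over T: 1 + 0.0127×323/360 = 1.0113947.
TRY accumulates by 1 + 0.0311×323/360 = 1.0279036.
Forward (HKD per TRY) = 0.23792 × 1.0113947 / 1.0279036 = 0.2340988.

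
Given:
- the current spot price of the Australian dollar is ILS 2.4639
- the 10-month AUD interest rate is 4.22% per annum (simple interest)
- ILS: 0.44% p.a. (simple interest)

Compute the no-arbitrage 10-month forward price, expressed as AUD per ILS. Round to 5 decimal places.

0.41860

T = 10/12 years.
ILS growth factor: 1 + 0.0044×10/12 = 1.0036667.
AUD growth factor: 1 + 0.0422×10/12 = 1.0351667.
Forward (ILS per AUD) = 2.4639 × 1.0036667 / 1.0351667 = 2.388924.
Quoted the other way: 1/2.388924 = 0.41860 AUD per ILS.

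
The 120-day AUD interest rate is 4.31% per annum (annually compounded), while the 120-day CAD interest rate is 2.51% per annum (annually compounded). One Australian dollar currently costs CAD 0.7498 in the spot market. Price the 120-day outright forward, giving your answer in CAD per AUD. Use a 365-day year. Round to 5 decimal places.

T = 120/365 years.
CAD growth factor: (1 + 0.0251)^(120/365) = 1.0081835.
Growth of 1 AUD over T: (1 + 0.0431)^(120/365) = 1.0139697.
Forward (CAD per AUD) = 0.7498 × 1.0081835 / 1.0139697 = 0.7455213.

0.74552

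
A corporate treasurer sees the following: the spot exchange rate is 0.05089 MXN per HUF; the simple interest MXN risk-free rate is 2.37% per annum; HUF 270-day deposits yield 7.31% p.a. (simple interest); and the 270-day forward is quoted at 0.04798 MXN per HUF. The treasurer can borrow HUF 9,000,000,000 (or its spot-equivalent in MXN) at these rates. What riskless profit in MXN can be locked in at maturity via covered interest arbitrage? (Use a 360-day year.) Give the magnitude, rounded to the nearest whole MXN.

T = 270/360 years.
Keep in HUF, deliver into the forward: 9,000,000,000·1.054825·0.04798 = MXN 455,494,531.50.
Swap to MXN now, deposit: 9,000,000,000·0.05089·1.017775 = MXN 466,151,127.75.
The quoted forward undervalues HUF, so borrow HUF, convert to MXN at spot, deposit the MXN at 2.37%, and buy HUF forward at 0.04798 to cover the loan.
Profit = 466,151,127.75 − 455,494,531.50 = MXN 10,656,596.

MXN 10,656,596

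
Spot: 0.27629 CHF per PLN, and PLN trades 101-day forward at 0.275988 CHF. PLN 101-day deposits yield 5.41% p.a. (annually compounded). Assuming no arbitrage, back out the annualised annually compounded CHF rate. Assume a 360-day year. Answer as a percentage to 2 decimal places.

T = 101/360 years.
CIP gives F = S · g_CHF/g_PLN, so g_CHF/g_PLN = 0.275988/0.27629 = 0.9989069.
The PLN side grows by (1 + 0.0541)^(101/360) = 1.0148915.
That pins the CHF growth at 1.0137821.
r = 1.0137821^(360/101) − 1 = 0.049999 → 5.00%.

5.00%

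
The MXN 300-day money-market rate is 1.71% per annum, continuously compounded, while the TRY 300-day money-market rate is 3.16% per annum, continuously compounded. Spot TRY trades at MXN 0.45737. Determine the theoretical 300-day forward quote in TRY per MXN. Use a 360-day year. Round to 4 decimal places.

2.2130

T = 300/360 years.
MXN growth factor: e^(0.0171×300/360) = 1.014352.
TRY accumulates by e^(0.0316×300/360) = 1.0266831.
CIP: F = S · (grow MXN)/(grow TRY) = 0.45737 × 1.014352/1.0266831 = 0.4518767 MXN per TRY.
Invert for TRY per MXN: 1 / 0.4518767 = 2.2130.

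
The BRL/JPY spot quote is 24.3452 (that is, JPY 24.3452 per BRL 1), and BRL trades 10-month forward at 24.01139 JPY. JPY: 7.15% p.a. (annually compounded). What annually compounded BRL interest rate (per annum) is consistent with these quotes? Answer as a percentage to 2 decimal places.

T = 10/12 years.
F/S = 24.01139/24.3452 = 0.9862885 = (growth of JPY) / (growth of BRL).
JPY growth factor: (1 + 0.0715)^(10/12) = 1.0592378.
That pins the BRL growth at 1.0739634.
Annualise: 1.0739634^(12/10) − 1 = 0.089400 = 8.94%.

8.94%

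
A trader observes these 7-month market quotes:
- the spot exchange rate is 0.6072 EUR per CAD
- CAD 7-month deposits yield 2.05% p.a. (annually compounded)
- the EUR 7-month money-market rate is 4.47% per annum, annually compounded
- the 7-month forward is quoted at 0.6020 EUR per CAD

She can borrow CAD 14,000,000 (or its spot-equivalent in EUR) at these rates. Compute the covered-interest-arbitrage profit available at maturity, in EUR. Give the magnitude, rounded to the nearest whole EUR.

EUR 192,078

T = 7/12 years.
Invest the CAD and cover forward: 14,000,000 × 1.01190775 × 0.6020 = EUR 8,528,358.52.
Convert at spot and invest in EUR: 14,000,000 × 0.6072 × 1.025837168 = EUR 8,720,436.60.
The quoted forward undervalues CAD, so borrow CAD, convert to EUR at spot, deposit the EUR at 4.47%, and buy CAD forward at 0.6020 to cover the loan.
The gap between the two covered legs is EUR 192,078.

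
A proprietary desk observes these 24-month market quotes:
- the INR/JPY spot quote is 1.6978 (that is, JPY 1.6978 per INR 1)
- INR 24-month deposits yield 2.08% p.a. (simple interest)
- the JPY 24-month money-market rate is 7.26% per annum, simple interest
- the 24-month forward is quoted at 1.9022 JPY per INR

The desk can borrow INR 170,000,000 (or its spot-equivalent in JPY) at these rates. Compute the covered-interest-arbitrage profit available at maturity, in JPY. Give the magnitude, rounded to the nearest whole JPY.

T = 2 years.
Keep in INR, deliver into the forward: 170,000,000·1.041600·1.9022 = JPY 336,826,358.40.
Swap to JPY now, deposit: 170,000,000·1.6978·1.145200 = JPY 330,534,495.20.
The quoted forward overvalues INR, so borrow JPY, buy INR at spot, deposit the INR at 2.08%, and sell the proceeds forward at 1.9022.
Profit = 336,826,358.40 − 330,534,495.20 = JPY 6,291,863.

JPY 6,291,863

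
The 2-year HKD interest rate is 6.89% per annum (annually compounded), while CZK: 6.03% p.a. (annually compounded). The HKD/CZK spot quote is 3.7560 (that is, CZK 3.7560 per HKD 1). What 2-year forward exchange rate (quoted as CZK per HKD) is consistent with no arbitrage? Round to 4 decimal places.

T = 2 years.
CZK growth factor: (1 + 0.0603)^2 = 1.1242361.
HKD growth factor: (1 + 0.0689)^2 = 1.1425472.
So F = 3.756 × 1.1242361 / 1.1425472 = 3.695804 (CZK/HKD).

3.6958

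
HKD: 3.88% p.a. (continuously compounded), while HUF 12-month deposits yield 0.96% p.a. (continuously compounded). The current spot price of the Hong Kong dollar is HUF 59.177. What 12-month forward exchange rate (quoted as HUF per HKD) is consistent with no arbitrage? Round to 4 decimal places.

57.4740

T = 1 year.
HUF growth factor: e^(0.0096×1) = 1.00964623.
HKD accumulates by e^(0.0388×1) = 1.03956255.
Forward (HUF per HKD) = 59.177 × 1.00964623 / 1.03956255 = 57.474016.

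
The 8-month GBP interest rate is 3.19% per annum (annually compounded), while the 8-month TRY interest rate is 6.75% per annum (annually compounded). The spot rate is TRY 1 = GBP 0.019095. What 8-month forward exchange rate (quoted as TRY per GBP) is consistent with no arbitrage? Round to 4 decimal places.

53.5674

T = 8/12 years.
GBP accumulates by (1 + 0.0319)^(8/12) = 1.02115517.
Growth of 1 TRY over T: (1 + 0.0675)^(8/12) = 1.04450837.
Forward (GBP per TRY) = 0.019095 × 1.02115517 / 1.04450837 = 0.018668072.
Quoted the other way: 1/0.018668072 = 53.5674 TRY per GBP.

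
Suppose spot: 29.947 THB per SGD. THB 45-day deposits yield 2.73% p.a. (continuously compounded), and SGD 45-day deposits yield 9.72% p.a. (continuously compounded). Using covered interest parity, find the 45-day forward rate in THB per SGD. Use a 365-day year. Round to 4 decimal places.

T = 45/365 years.
Growth of 1 THB over T: e^(0.0273×45/365) = 1.00337142.
Growth of 1 SGD over T: e^(0.0972×45/365) = 1.01205565.
CIP: F = S · (grow THB)/(grow SGD) = 29.947 × 1.00337142/1.01205565 = 29.690031 THB per SGD.

29.6900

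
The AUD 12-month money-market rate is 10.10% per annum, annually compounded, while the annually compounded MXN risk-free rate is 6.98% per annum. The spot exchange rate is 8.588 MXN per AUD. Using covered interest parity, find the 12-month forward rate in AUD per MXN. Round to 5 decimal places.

0.11984

T = 1 year.
Growth of 1 MXN over T: (1 + 0.0698)^1 = 1.069800.
AUD accumulates by (1 + 0.1010)^1 = 1.101000.
So F = 8.588 × 1.069800 / 1.101000 = 8.344634 (MXN/AUD).
Quoted the other way: 1/8.344634 = 0.11984 AUD per MXN.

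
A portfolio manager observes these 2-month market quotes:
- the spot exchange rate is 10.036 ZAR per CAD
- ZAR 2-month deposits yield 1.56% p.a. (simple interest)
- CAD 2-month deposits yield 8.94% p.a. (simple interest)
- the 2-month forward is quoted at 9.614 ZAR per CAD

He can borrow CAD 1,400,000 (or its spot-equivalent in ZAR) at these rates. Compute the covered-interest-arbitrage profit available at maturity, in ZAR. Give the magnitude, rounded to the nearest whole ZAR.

ZAR 426,783

T = 2/12 years.
Keep in CAD, deliver into the forward: 1,400,000·1.014900·9.614 = ZAR 13,660,148.04.
Swap to ZAR now, deposit: 1,400,000·10.036·1.002600 = ZAR 14,086,931.04.
The quoted forward undervalues CAD, so borrow CAD, convert to ZAR at spot, deposit the ZAR at 1.56%, and buy CAD forward at 9.614 to cover the loan.
The gap between the two covered legs is ZAR 426,783.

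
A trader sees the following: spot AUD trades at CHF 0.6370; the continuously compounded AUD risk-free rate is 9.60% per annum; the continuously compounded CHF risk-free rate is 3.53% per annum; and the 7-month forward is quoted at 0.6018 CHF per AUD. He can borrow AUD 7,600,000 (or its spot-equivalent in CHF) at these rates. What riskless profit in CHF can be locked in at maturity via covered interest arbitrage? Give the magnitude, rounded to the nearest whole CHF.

T = 7/12 years.
Route A — deposit AUD, sell forward: 7,600,000 × 1.057597684 × 0.6018 = CHF 4,837,113.38.
Route B — convert at spot, deposit CHF: 7,600,000 × 0.6370 × 1.020805138 = CHF 4,941,921.83.
The quoted forward undervalues AUD, so borrow AUD, convert to CHF at spot, deposit the CHF at 3.53%, and buy AUD forward at 0.6018 to cover the loan.
Profit = 4,941,921.83 − 4,837,113.38 = CHF 104,808.

CHF 104,808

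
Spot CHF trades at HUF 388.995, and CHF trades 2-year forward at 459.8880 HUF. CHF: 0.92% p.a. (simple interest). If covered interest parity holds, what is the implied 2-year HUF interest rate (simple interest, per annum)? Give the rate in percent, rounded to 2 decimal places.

10.20%

T = 2 years.
F/S = 459.888/388.995 = 1.1822466 = (growth of HUF) / (growth of CHF).
CHF growth factor: 1 + 0.0092×2 = 1.018400.
That pins the HUF growth at 1.2039999.
r = (1.2039999 − 1)/2 = 0.102000 → 10.20%.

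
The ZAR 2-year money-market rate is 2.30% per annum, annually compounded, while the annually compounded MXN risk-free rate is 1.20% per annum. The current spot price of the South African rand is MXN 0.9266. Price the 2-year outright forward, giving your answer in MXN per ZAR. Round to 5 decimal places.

T = 2 years.
MXN growth factor: (1 + 0.0120)^2 = 1.024144.
ZAR growth factor: (1 + 0.0230)^2 = 1.046529.
CIP: F = S · (grow MXN)/(grow ZAR) = 0.9266 × 1.024144/1.046529 = 0.9067803 MXN per ZAR.

0.90678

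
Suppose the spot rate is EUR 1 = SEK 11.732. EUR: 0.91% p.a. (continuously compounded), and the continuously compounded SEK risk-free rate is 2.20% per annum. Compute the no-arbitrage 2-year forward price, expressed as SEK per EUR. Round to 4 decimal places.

T = 2 years.
Growth of 1 SEK over T: e^(0.0220×2) = 1.04498235.
EUR accumulates by e^(0.0091×2) = 1.01836663.
Forward (SEK per EUR) = 11.732 × 1.04498235 / 1.01836663 = 12.038624.

12.0386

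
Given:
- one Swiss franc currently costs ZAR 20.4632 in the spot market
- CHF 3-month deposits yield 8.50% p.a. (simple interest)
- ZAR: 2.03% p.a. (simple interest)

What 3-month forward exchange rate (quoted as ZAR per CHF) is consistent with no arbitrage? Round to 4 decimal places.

20.1391

T = 3/12 years.
ZAR growth factor: 1 + 0.0203×3/12 = 1.005075.
Growth of 1 CHF over T: 1 + 0.0850×3/12 = 1.021250.
CIP: F = S · (grow ZAR)/(grow CHF) = 20.4632 × 1.005075/1.021250 = 20.139095 ZAR per CHF.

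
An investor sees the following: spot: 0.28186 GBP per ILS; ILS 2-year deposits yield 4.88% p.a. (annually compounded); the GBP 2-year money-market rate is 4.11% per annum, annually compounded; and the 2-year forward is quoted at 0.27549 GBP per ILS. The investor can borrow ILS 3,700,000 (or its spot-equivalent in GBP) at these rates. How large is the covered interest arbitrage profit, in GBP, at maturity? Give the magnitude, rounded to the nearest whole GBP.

GBP 9,143

T = 2 years.
Route A — deposit ILS, sell forward: 3,700,000 × 1.09998144 × 0.27549 = GBP 1,121,225.38.
Route B — convert at spot, deposit GBP: 3,700,000 × 0.28186 × 1.08388921 = GBP 1,130,368.55.
The quoted forward undervalues ILS, so borrow ILS, convert to GBP at spot, deposit the GBP at 4.11%, and buy ILS forward at 0.27549 to cover the loan.
Arbitrage profit = |1,121,225.38 − 1,130,368.55| = GBP 9,143.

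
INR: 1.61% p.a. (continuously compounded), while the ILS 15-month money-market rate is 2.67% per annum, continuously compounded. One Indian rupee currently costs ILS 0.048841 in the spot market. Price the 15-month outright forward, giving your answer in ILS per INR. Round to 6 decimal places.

T = 15/12 years.
ILS growth factor: e^(0.0267×15/12) = 1.0339382.
INR accumulates by e^(0.0161×15/12) = 1.0203289.
Forward (ILS per INR) = 0.048841 × 1.0339382 / 1.0203289 = 0.04949245.

0.049492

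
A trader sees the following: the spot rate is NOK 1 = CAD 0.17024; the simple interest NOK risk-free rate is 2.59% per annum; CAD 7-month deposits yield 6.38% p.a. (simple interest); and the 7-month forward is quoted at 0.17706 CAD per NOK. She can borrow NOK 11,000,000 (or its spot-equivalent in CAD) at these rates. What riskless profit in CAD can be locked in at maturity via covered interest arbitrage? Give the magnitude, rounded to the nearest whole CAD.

T = 7/12 years.
Route A — deposit NOK, sell forward: 11,000,000 × 1.015108333 × 0.17706 = CAD 1,977,085.90.
Route B — convert at spot, deposit CAD: 11,000,000 × 0.17024 × 1.037216667 = CAD 1,942,333.42.
The quoted forward overvalues NOK, so borrow CAD, buy NOK at spot, deposit the NOK at 2.59%, and sell the proceeds forward at 0.17706.
Profit = 1,977,085.90 − 1,942,333.42 = CAD 34,752.

CAD 34,752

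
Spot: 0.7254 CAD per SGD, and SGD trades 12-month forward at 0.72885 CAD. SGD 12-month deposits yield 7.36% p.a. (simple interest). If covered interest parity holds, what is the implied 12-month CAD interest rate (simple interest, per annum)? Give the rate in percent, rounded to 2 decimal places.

7.87%

T = 1 year.
CIP gives F = S · g_CAD/g_SGD, so g_CAD/g_SGD = 0.72885/0.7254 = 1.0047560.
The SGD side grows by 1 + 0.0736×1 = 1.073600.
So the CAD growth factor = 1.078706.
(1.078706 − 1)/T = 0.078706, i.e. 7.87%.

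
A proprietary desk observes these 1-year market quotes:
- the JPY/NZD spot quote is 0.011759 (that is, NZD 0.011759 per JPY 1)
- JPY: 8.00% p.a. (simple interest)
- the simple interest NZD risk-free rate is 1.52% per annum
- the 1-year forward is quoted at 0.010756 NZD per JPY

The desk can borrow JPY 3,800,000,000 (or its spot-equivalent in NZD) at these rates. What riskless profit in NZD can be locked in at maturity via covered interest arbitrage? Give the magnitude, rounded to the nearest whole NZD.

NZD 1,220,776

T = 1 year.
Route A — deposit JPY, sell forward: 3,800,000,000 × 1.080000 × 0.010756 = NZD 44,142,624.00.
Route B — convert at spot, deposit NZD: 3,800,000,000 × 0.011759 × 1.015200 = NZD 45,363,399.84.
The quoted forward undervalues JPY, so borrow JPY, convert to NZD at spot, deposit the NZD at 1.52%, and buy JPY forward at 0.010756 to cover the loan.
The gap between the two covered legs is NZD 1,220,776.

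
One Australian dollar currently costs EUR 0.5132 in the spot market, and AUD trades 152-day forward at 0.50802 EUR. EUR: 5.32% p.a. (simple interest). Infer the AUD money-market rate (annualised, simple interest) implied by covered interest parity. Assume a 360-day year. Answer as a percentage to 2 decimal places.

T = 152/360 years.
CIP gives F = S · g_EUR/g_AUD, so g_EUR/g_AUD = 0.50802/0.5132 = 0.9899065.
The EUR side grows by 1 + 0.0532×152/360 = 1.0224622.
Hence g_AUD = 1.0328877.
(1.0328877 − 1)/T = 0.077892, i.e. 7.79%.

7.79%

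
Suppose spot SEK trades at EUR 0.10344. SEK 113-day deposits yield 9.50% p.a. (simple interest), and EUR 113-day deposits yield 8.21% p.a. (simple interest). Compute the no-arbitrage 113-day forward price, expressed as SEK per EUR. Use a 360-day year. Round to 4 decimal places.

T = 113/360 years.
EUR growth factor: 1 + 0.0821×113/360 = 1.0257703.
Growth of 1 SEK over T: 1 + 0.0950×113/360 = 1.0298194.
CIP: F = S · (grow EUR)/(grow SEK) = 0.10344 × 1.0257703/1.0298194 = 0.1030333 EUR per SEK.
Invert for SEK per EUR: 1 / 0.1030333 = 9.7056.

9.7056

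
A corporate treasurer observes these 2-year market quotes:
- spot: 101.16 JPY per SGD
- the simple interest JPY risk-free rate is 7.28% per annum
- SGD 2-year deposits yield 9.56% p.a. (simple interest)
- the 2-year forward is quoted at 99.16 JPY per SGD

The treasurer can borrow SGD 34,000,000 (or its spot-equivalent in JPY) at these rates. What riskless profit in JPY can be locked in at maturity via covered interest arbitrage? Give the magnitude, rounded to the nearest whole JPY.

JPY 75,836,864

T = 2 years.
Keep in SGD, deliver into the forward: 34,000,000·1.191200·99.16 = JPY 4,016,059,328.00.
Swap to JPY now, deposit: 34,000,000·101.16·1.145600 = JPY 3,940,222,464.00.
The quoted forward overvalues SGD, so borrow JPY, buy SGD at spot, deposit the SGD at 9.56%, and sell the proceeds forward at 99.16.
The gap between the two covered legs is JPY 75,836,864.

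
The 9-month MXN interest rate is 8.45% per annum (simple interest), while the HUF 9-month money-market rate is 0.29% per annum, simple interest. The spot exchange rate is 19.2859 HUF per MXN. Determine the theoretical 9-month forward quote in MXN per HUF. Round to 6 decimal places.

0.055018

T = 9/12 years.
HUF growth factor: 1 + 0.0029×9/12 = 1.002175.
MXN growth factor: 1 + 0.0845×9/12 = 1.063375.
CIP: F = S · (grow HUF)/(grow MXN) = 19.2859 × 1.002175/1.063375 = 18.17595 HUF per MXN.
Invert for MXN per HUF: 1 / 18.17595 = 0.055018.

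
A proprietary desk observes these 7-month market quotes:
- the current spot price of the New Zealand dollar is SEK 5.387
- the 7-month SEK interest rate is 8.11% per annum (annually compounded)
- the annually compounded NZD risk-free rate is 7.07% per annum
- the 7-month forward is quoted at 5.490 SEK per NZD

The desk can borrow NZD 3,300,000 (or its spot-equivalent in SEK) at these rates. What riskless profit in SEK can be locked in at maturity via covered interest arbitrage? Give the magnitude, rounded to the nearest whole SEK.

T = 7/12 years.
Invest the NZD and cover forward: 3,300,000 × 1.0406536654 × 5.490 = SEK 18,853,522.46.
Convert at spot and invest in SEK: 3,300,000 × 5.387 × 1.0465382097 = SEK 18,604,414.41.
The quoted forward overvalues NZD, so borrow SEK, buy NZD at spot, deposit the NZD at 7.07%, and sell the proceeds forward at 5.490.
The gap between the two covered legs is SEK 249,108.

SEK 249,108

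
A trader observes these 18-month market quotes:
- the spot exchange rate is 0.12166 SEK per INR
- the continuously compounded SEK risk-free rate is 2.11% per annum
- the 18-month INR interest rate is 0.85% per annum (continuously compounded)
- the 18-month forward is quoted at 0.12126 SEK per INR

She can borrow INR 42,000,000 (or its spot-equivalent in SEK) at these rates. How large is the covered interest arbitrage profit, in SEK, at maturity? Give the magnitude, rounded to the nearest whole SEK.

SEK 115,759

T = 18/12 years.
Route A — deposit INR, sell forward: 42,000,000 × 1.012831628 × 0.12126 = SEK 5,158,270.45.
Route B — convert at spot, deposit SEK: 42,000,000 × 0.12166 × 1.032156187 = SEK 5,274,029.11.
The quoted forward undervalues INR, so borrow INR, convert to SEK at spot, deposit the SEK at 2.11%, and buy INR forward at 0.12126 to cover the loan.
Profit = 5,274,029.11 − 5,158,270.45 = SEK 115,759.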